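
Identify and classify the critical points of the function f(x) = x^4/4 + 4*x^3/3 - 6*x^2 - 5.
f'(x) = x*(x^2 + 4*x - 12)

Solve f'(x) = 0:
  Factor: x^3 + 4*x^2 - 12*x = x*(x - 2)*(x + 6) = 0.
  ⇒ x = -6, 0, 2

f''(x) = 3*x^2 + 8*x - 12
Second-derivative test at each critical point:
  f''(-6) = 48 > 0 → local minimum
  f''(0) = -12 < 0 → local maximum
  f''(2) = 16 > 0 → local minimum

Critical points: x = -6 (local minimum); x = 0 (local maximum); x = 2 (local minimum)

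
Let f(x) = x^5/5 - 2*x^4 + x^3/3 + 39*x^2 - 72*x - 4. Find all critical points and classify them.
f'(x) = x^4 - 8*x^3 + x^2 + 78*x - 72

Solve f'(x) = 0:
  Factor: x^4 - 8*x^3 + x^2 + 78*x - 72 = (x - 6)*(x - 4)*(x - 1)*(x + 3) = 0.
  ⇒ x = -3, 1, 4, 6

f''(x) = 4*x^3 - 24*x^2 + 2*x + 78
Second-derivative test at each critical point:
  f''(-3) = -252 < 0 → local maximum
  f''(1) = 60 > 0 → local minimum
  f''(4) = -42 < 0 → local maximum
  f''(6) = 90 > 0 → local minimum

Critical points: x = -3 (local maximum); x = 1 (local minimum); x = 4 (local maximum); x = 6 (local minimum)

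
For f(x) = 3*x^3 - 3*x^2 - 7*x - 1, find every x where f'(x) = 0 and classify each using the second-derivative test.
f'(x) = 9*x^2 - 6*x - 7

Solve f'(x) = 0:
  9*x^2 - 6*x - 7 = 0 has no rational roots; quadratic formula: x = (6 ± √288)/18.
  ⇒ x = 1/3 - 2*sqrt(2)/3 ≈ -0.6095, 1/3 + 2*sqrt(2)/3 ≈ 1.2761

f''(x) = 18*x - 6
Second-derivative test at each critical point:
  f''(-0.6095) = -16.9706 < 0 → local maximum
  f''(1.2761) = 16.9706 > 0 → local minimum

Critical points: x = 1/3 - 2*sqrt(2)/3 ≈ -0.6095 (local maximum); x = 1/3 + 2*sqrt(2)/3 ≈ 1.2761 (local minimum)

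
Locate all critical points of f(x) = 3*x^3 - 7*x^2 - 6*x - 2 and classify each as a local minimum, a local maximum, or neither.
f'(x) = 9*x^2 - 14*x - 6

Solve f'(x) = 0:
  9*x^2 - 14*x - 6 = 0 has no rational roots; quadratic formula: x = (14 ± √412)/18.
  ⇒ x = 7/9 - sqrt(103)/9 ≈ -0.3499, 7/9 + sqrt(103)/9 ≈ 1.9054

f''(x) = 18*x - 14
Second-derivative test at each critical point:
  f''(-0.3499) = -20.2978 < 0 → local maximum
  f''(1.9054) = 20.2978 > 0 → local minimum

Critical points: x = 7/9 - sqrt(103)/9 ≈ -0.3499 (local maximum); x = 7/9 + sqrt(103)/9 ≈ 1.9054 (local minimum)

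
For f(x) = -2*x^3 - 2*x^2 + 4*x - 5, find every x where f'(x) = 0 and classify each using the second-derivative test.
f'(x) = -6*x^2 - 4*x + 4

Solve f'(x) = 0:
  Factor: -6*x^2 - 4*x + 4 = -2*(3*x^2 + 2*x - 2); 3*x^2 + 2*x - 2 = 0 has no rational roots; quadratic formula: x = (-2 ± √28)/6.
  ⇒ x = -sqrt(7)/3 - 1/3 ≈ -1.2153, -1/3 + sqrt(7)/3 ≈ 0.5486

f''(x) = -12*x - 4
Second-derivative test at each critical point:
  f''(-1.2153) = 10.5830 > 0 → local minimum
  f''(0.5486) = -10.5830 < 0 → local maximum

Critical points: x = -sqrt(7)/3 - 1/3 ≈ -1.2153 (local minimum); x = -1/3 + sqrt(7)/3 ≈ 0.5486 (local maximum)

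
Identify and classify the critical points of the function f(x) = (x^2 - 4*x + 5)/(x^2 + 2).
f'(x) = 2*(2*x^2 - 3*x - 4)/(x^4 + 4*x^2 + 4)

Solve f'(x) = 0:
  f'(x) = 2*(2*x^2 - 3*x - 4)/(x^2 + 2)^2; the denominator is positive wherever f is defined, so f'(x) = 0 ⇔ 4*x^2 - 6*x - 8 = 0.
  Factor: 4*x^2 - 6*x - 8 = 2*(2*x^2 - 3*x - 4); 2*x^2 - 3*x - 4 = 0 has no rational roots; quadratic formula: x = (3 ± √41)/4.
  ⇒ x = 3/4 - sqrt(41)/4 ≈ -0.8508, 3/4 + sqrt(41)/4 ≈ 2.3508

f''(x) = 2*(-4*x^3 + 9*x^2 + 24*x - 6)/(x^6 + 6*x^4 + 12*x^2 + 8)
Second-derivative test at each critical point:
  f''(-0.8508) = -1.7261 < 0 → local maximum
  f''(2.3508) = 0.2261 > 0 → local minimum

Critical points: x = 3/4 - sqrt(41)/4 ≈ -0.8508 (local maximum); x = 3/4 + sqrt(41)/4 ≈ 2.3508 (local minimum)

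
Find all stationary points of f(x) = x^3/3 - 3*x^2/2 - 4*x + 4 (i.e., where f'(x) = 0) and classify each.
f'(x) = x^2 - 3*x - 4

Solve f'(x) = 0:
  Factor: x^2 - 3*x - 4 = (x - 4)*(x + 1) = 0.
  ⇒ x = -1, 4

f''(x) = 2*x - 3
Second-derivative test at each critical point:
  f''(-1) = -5 < 0 → local maximum
  f''(4) = 5 > 0 → local minimum

Critical points: x = -1 (local maximum); x = 4 (local minimum)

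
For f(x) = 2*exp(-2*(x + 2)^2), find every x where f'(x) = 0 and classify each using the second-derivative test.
f'(x) = 8*(-x - 2)*exp(-2*(x + 2)^2)

Solve f'(x) = 0:
  f'(x) = (-8*x - 16)·exp(-2*(x + 2)^2) and exp(-2*(x + 2)^2) > 0 for every x, so f'(x) = 0 ⇔ -8*x - 16 = 0.
  Factor: -8*x - 16 = -8*(x + 2) = 0.
  ⇒ x = -2

f''(x) = 8*(4*(x + 2)^2 - 1)*exp(-2*(x + 2)^2)
Second-derivative test at each critical point:
  f''(-2) = -8 < 0 → local maximum

Critical points: x = -2 (local maximum)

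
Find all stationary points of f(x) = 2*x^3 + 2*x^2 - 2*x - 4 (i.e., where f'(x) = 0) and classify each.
f'(x) = 6*x^2 + 4*x - 2

Solve f'(x) = 0:
  Factor: 6*x^2 + 4*x - 2 = 2*(x + 1)*(3*x - 1) = 0.
  ⇒ x = -1, 1/3

f''(x) = 12*x + 4
Second-derivative test at each critical point:
  f''(-1) = -8 < 0 → local maximum
  f''(1/3) = 8 > 0 → local minimum

Critical points: x = -1 (local maximum); x = 1/3 (local minimum)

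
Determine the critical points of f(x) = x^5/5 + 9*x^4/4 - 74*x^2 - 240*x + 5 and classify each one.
f'(x) = x^4 + 9*x^3 - 148*x - 240

Solve f'(x) = 0:
  Factor: x^4 + 9*x^3 - 148*x - 240 = (x - 4)*(x + 2)*(x + 5)*(x + 6) = 0.
  ⇒ x = -6, -5, -2, 4

f''(x) = 4*x^3 + 27*x^2 - 148
Second-derivative test at each critical point:
  f''(-6) = -40 < 0 → local maximum
  f''(-5) = 27 > 0 → local minimum
  f''(-2) = -72 < 0 → local maximum
  f''(4) = 540 > 0 → local minimum

Critical points: x = -6 (local maximum); x = -5 (local minimum); x = -2 (local maximum); x = 4 (local minimum)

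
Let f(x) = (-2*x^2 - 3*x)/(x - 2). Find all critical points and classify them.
f'(x) = 2*(-x^2 + 4*x + 3)/(x^2 - 4*x + 4)

Solve f'(x) = 0:
  f'(x) = -2*(x^2 - 4*x - 3)/(x - 2)^2; the denominator is positive wherever f is defined, so f'(x) = 0 ⇔ -2*x^2 + 8*x + 6 = 0.
  Factor: -2*x^2 + 8*x + 6 = -2*(x^2 - 4*x - 3); x^2 - 4*x - 3 = 0 has no rational roots; quadratic formula: x = (4 ± √28)/2.
  ⇒ x = 2 - sqrt(7) ≈ -0.6458, 2 + sqrt(7) ≈ 4.6458

f''(x) = -28/(x^3 - 6*x^2 + 12*x - 8)
Second-derivative test at each critical point:
  f''(-0.6458) = 1.5119 > 0 → local minimum
  f''(4.6458) = -1.5119 < 0 → local maximum

Critical points: x = 2 - sqrt(7) ≈ -0.6458 (local minimum); x = 2 + sqrt(7) ≈ 4.6458 (local maximum)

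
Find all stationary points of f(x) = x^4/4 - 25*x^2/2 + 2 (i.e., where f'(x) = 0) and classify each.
f'(x) = x*(x^2 - 25)

Solve f'(x) = 0:
  Factor: x^3 - 25*x = x*(x - 5)*(x + 5) = 0.
  ⇒ x = -5, 0, 5

f''(x) = 3*x^2 - 25
Second-derivative test at each critical point:
  f''(-5) = 50 > 0 → local minimum
  f''(0) = -25 < 0 → local maximum
  f''(5) = 50 > 0 → local minimum

Critical points: x = -5 (local minimum); x = 0 (local maximum); x = 5 (local minimum)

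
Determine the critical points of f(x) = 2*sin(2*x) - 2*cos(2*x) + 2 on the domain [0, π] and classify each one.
f'(x) = 4*sqrt(2)*sin(2*x + pi/4)

Solve f'(x) = 0 on [0, π]:
  f'(x) = 0 ⇔ 2*cos(2*x) = -2*sin(2*x) ⇔ tan(2*x) = -1, i.e. 2*x = arctan(-1) + nπ; keep the solutions lying in [0, π].
  ⇒ x = 3*pi/8 ≈ 1.1781, 7*pi/8 ≈ 2.7489

f''(x) = 8*sqrt(2)*cos(2*x + pi/4)
Second-derivative test at each critical point:
  f''(1.1781) = -11.3137 < 0 → local maximum
  f''(2.7489) = 11.3137 > 0 → local minimum

Critical points: x = 3*pi/8 ≈ 1.1781 (local maximum); x = 7*pi/8 ≈ 2.7489 (local minimum)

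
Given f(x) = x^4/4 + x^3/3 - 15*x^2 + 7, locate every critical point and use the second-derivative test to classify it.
f'(x) = x*(x^2 + x - 30)

Solve f'(x) = 0:
  Factor: x^3 + x^2 - 30*x = x*(x - 5)*(x + 6) = 0.
  ⇒ x = -6, 0, 5

f''(x) = 3*x^2 + 2*x - 30
Second-derivative test at each critical point:
  f''(-6) = 66 > 0 → local minimum
  f''(0) = -30 < 0 → local maximum
  f''(5) = 55 > 0 → local minimum

Critical points: x = -6 (local minimum); x = 0 (local maximum); x = 5 (local minimum)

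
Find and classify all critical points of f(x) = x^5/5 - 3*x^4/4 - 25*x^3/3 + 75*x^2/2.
f'(x) = x*(x^3 - 3*x^2 - 25*x + 75)

Solve f'(x) = 0:
  Factor: x^4 - 3*x^3 - 25*x^2 + 75*x = x*(x - 5)*(x - 3)*(x + 5) = 0.
  ⇒ x = -5, 0, 3, 5

f''(x) = 4*x^3 - 9*x^2 - 50*x + 75
Second-derivative test at each critical point:
  f''(-5) = -400 < 0 → local maximum
  f''(0) = 75 > 0 → local minimum
  f''(3) = -48 < 0 → local maximum
  f''(5) = 100 > 0 → local minimum

Critical points: x = -5 (local maximum); x = 0 (local minimum); x = 3 (local maximum); x = 5 (local minimum)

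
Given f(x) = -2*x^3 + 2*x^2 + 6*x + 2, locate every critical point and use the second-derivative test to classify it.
f'(x) = -6*x^2 + 4*x + 6

Solve f'(x) = 0:
  Factor: -6*x^2 + 4*x + 6 = -2*(3*x^2 - 2*x - 3); 3*x^2 - 2*x - 3 = 0 has no rational roots; quadratic formula: x = (2 ± √40)/6.
  ⇒ x = 1/3 - sqrt(10)/3 ≈ -0.7208, 1/3 + sqrt(10)/3 ≈ 1.3874

f''(x) = 4 - 12*x
Second-derivative test at each critical point:
  f''(-0.7208) = 12.6491 > 0 → local minimum
  f''(1.3874) = -12.6491 < 0 → local maximum

Critical points: x = 1/3 - sqrt(10)/3 ≈ -0.7208 (local minimum); x = 1/3 + sqrt(10)/3 ≈ 1.3874 (local maximum)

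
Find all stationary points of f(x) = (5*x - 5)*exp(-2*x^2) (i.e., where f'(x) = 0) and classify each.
f'(x) = 5*(-4*x*(x - 1) + 1)*exp(-2*x^2)

Solve f'(x) = 0:
  f'(x) = (-20*x^2 + 20*x + 5)·exp(-2*x^2) and exp(-2*x^2) > 0 for every x, so f'(x) = 0 ⇔ -20*x^2 + 20*x + 5 = 0.
  Factor: -20*x^2 + 20*x + 5 = -5*(4*x^2 - 4*x - 1); 4*x^2 - 4*x - 1 = 0 has no rational roots; quadratic formula: x = (4 ± √32)/8.
  ⇒ x = 1/2 - sqrt(2)/2 ≈ -0.2071, 1/2 + sqrt(2)/2 ≈ 1.2071

f''(x) = 20*(4*x^2*(x - 1) - 3*x + 1)*exp(-2*x^2)
Second-derivative test at each critical point:
  f''(-0.2071) = 25.9590 > 0 → local minimum
  f''(1.2071) = -1.5343 < 0 → local maximum

Critical points: x = 1/2 - sqrt(2)/2 ≈ -0.2071 (local minimum); x = 1/2 + sqrt(2)/2 ≈ 1.2071 (local maximum)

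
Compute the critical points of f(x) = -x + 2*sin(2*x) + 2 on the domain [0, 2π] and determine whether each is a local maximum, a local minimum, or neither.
f'(x) = 4*cos(2*x) - 1

Solve f'(x) = 0 on [0, 2π]:
  f'(x) = 0 ⇔ cos(2*x) = 1/4, i.e. 2*x = ±arccos(1/4) + 2nπ; keep the solutions lying in [0, 2π].
  ⇒ x = acos(1/4)/2 ≈ 0.6591, pi - acos(1/4)/2 ≈ 2.4825, acos(1/4)/2 + pi ≈ 3.8007, -acos(1/4)/2 + 2*pi ≈ 5.6241

f''(x) = -8*sin(2*x)
Second-derivative test at each critical point:
  f''(0.6591) = -7.7460 < 0 → local maximum
  f''(2.4825) = 7.7460 > 0 → local minimum
  f''(3.8007) = -7.7460 < 0 → local maximum
  f''(5.6241) = 7.7460 > 0 → local minimum

Critical points: x = acos(1/4)/2 ≈ 0.6591 (local maximum); x = pi - acos(1/4)/2 ≈ 2.4825 (local minimum); x = acos(1/4)/2 + pi ≈ 3.8007 (local maximum); x = -acos(1/4)/2 + 2*pi ≈ 5.6241 (local minimum)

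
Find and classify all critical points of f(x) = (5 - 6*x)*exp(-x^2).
f'(x) = 2*(x*(6*x - 5) - 3)*exp(-x^2)

Solve f'(x) = 0:
  f'(x) = (12*x^2 - 10*x - 6)·exp(-x^2) and exp(-x^2) > 0 for every x, so f'(x) = 0 ⇔ 12*x^2 - 10*x - 6 = 0.
  Factor: 12*x^2 - 10*x - 6 = 2*(6*x^2 - 5*x - 3); 6*x^2 - 5*x - 3 = 0 has no rational roots; quadratic formula: x = (5 ± √97)/12.
  ⇒ x = 5/12 - sqrt(97)/12 ≈ -0.4041, 5/12 + sqrt(97)/12 ≈ 1.2374

f''(x) = 2*(2*x^2*(5 - 6*x) + 18*x - 5)*exp(-x^2)
Second-derivative test at each critical point:
  f''(-0.4041) = -16.7304 < 0 → local maximum
  f''(1.2374) = 4.2603 > 0 → local minimum

Critical points: x = 5/12 - sqrt(97)/12 ≈ -0.4041 (local maximum); x = 5/12 + sqrt(97)/12 ≈ 1.2374 (local minimum)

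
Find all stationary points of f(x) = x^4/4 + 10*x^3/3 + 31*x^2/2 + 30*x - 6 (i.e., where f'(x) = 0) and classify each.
f'(x) = x^3 + 10*x^2 + 31*x + 30

Solve f'(x) = 0:
  Factor: x^3 + 10*x^2 + 31*x + 30 = (x + 2)*(x + 3)*(x + 5) = 0.
  ⇒ x = -5, -3, -2

f''(x) = 3*x^2 + 20*x + 31
Second-derivative test at each critical point:
  f''(-5) = 6 > 0 → local minimum
  f''(-3) = -2 < 0 → local maximum
  f''(-2) = 3 > 0 → local minimum

Critical points: x = -5 (local minimum); x = -3 (local maximum); x = -2 (local minimum)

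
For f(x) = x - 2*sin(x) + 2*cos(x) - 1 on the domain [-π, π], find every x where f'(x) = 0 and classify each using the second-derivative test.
f'(x) = -2*sqrt(2)*sin(x + pi/4) + 1

Solve f'(x) = 0 on [-π, π]:
  f'(x) = 0 ⇔ -2*sin(x) - 2*cos(x) = -1. Write the left side as R·cos(x + φ) with R = √((-2)² + 2²) = 2*sqrt(2), cos φ = -sqrt(2)/2, sin φ = sqrt(2)/2; then cos(x + φ) = -sqrt(2)/4. Solve for x and keep the solutions lying in [-π, π].
  ⇒ x = atan((1 - sqrt(7))/(1 + sqrt(7))) ≈ -0.4240, atan((1 + sqrt(7))/(1 - sqrt(7))) + pi ≈ 1.9948

f''(x) = -2*sqrt(2)*cos(x + pi/4)
Second-derivative test at each critical point:
  f''(-0.4240) = -2.6458 < 0 → local maximum
  f''(1.9948) = 2.6458 > 0 → local minimum

Critical points: x = atan((1 - sqrt(7))/(1 + sqrt(7))) ≈ -0.4240 (local maximum); x = atan((1 + sqrt(7))/(1 - sqrt(7))) + pi ≈ 1.9948 (local minimum)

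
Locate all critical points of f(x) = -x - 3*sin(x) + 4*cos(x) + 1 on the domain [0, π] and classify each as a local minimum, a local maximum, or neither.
f'(x) = -4*sin(x) - 3*cos(x) - 1

Solve f'(x) = 0 on [0, π]:
  f'(x) = 0 ⇔ -4*sin(x) - 3*cos(x) = 1. Write the left side as R·cos(x + φ) with R = √((-3)² + 4²) = 5, cos φ = -3/5, sin φ = 4/5; then cos(x + φ) = 1/5. Solve for x and keep the solutions lying in [0, π].
  ⇒ x = atan((-4 + 6*sqrt(6))/(-8*sqrt(6) - 3)) + pi ≈ 2.6994

f''(x) = 3*sin(x) - 4*cos(x)
Second-derivative test at each critical point:
  f''(2.6994) = 4.8990 > 0 → local minimum

Critical points: x = atan((-4 + 6*sqrt(6))/(-8*sqrt(6) - 3)) + pi ≈ 2.6994 (local minimum)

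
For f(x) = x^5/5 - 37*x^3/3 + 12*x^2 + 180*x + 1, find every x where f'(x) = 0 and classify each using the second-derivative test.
f'(x) = x^4 - 37*x^2 + 24*x + 180

Solve f'(x) = 0:
  Factor: x^4 - 37*x^2 + 24*x + 180 = (x - 5)*(x - 3)*(x + 2)*(x + 6) = 0.
  ⇒ x = -6, -2, 3, 5

f''(x) = 4*x^3 - 74*x + 24
Second-derivative test at each critical point:
  f''(-6) = -396 < 0 → local maximum
  f''(-2) = 140 > 0 → local minimum
  f''(3) = -90 < 0 → local maximum
  f''(5) = 154 > 0 → local minimum

Critical points: x = -6 (local maximum); x = -2 (local minimum); x = 3 (local maximum); x = 5 (local minimum)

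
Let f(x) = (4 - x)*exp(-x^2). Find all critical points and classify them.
f'(x) = (2*x*(x - 4) - 1)*exp(-x^2)

Solve f'(x) = 0:
  f'(x) = (2*x^2 - 8*x - 1)·exp(-x^2) and exp(-x^2) > 0 for every x, so f'(x) = 0 ⇔ 2*x^2 - 8*x - 1 = 0.
  2*x^2 - 8*x - 1 = 0 has no rational roots; quadratic formula: x = (8 ± √72)/4.
  ⇒ x = 2 - 3*sqrt(2)/2 ≈ -0.1213, 2 + 3*sqrt(2)/2 ≈ 4.1213

f''(x) = 2*(2*x^2*(4 - x) + 3*x - 4)*exp(-x^2)
Second-derivative test at each critical point:
  f''(-0.1213) = -8.3613 < 0 → local maximum
  f''(4.1213) = 3.565e-07 > 0 → local minimum

Critical points: x = 2 - 3*sqrt(2)/2 ≈ -0.1213 (local maximum); x = 2 + 3*sqrt(2)/2 ≈ 4.1213 (local minimum)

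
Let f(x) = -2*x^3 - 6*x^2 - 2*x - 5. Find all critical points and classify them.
f'(x) = -6*x^2 - 12*x - 2

Solve f'(x) = 0:
  Factor: -6*x^2 - 12*x - 2 = -2*(3*x^2 + 6*x + 1); 3*x^2 + 6*x + 1 = 0 has no rational roots; quadratic formula: x = (-6 ± √24)/6.
  ⇒ x = -1 - sqrt(6)/3 ≈ -1.8165, -1 + sqrt(6)/3 ≈ -0.1835

f''(x) = -12*x - 12
Second-derivative test at each critical point:
  f''(-1.8165) = 9.7980 > 0 → local minimum
  f''(-0.1835) = -9.7980 < 0 → local maximum

Critical points: x = -1 - sqrt(6)/3 ≈ -1.8165 (local minimum); x = -1 + sqrt(6)/3 ≈ -0.1835 (local maximum)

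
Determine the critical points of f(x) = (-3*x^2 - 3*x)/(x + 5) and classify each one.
f'(x) = 3*(-x^2 - 10*x - 5)/(x^2 + 10*x + 25)

Solve f'(x) = 0:
  f'(x) = -3*(x^2 + 10*x + 5)/(x + 5)^2; the denominator is positive wherever f is defined, so f'(x) = 0 ⇔ -3*x^2 - 30*x - 15 = 0.
  Factor: -3*x^2 - 30*x - 15 = -3*(x^2 + 10*x + 5); x^2 + 10*x + 5 = 0 has no rational roots; quadratic formula: x = (-10 ± √80)/2.
  ⇒ x = -5 - 2*sqrt(5) ≈ -9.4721, -5 + 2*sqrt(5) ≈ -0.5279

f''(x) = -120/(x^3 + 15*x^2 + 75*x + 125)
Second-derivative test at each critical point:
  f''(-9.4721) = 1.3416 > 0 → local minimum
  f''(-0.5279) = -1.3416 < 0 → local maximum

Critical points: x = -5 - 2*sqrt(5) ≈ -9.4721 (local minimum); x = -5 + 2*sqrt(5) ≈ -0.5279 (local maximum)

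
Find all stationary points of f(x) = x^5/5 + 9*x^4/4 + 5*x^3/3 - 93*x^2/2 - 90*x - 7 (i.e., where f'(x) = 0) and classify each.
f'(x) = x^4 + 9*x^3 + 5*x^2 - 93*x - 90

Solve f'(x) = 0:
  Factor: x^4 + 9*x^3 + 5*x^2 - 93*x - 90 = (x - 3)*(x + 1)*(x + 5)*(x + 6) = 0.
  ⇒ x = -6, -5, -1, 3

f''(x) = 4*x^3 + 27*x^2 + 10*x - 93
Second-derivative test at each critical point:
  f''(-6) = -45 < 0 → local maximum
  f''(-5) = 32 > 0 → local minimum
  f''(-1) = -80 < 0 → local maximum
  f''(3) = 288 > 0 → local minimum

Critical points: x = -6 (local maximum); x = -5 (local minimum); x = -1 (local maximum); x = 3 (local minimum)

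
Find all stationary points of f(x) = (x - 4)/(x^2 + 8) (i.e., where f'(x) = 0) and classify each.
f'(x) = (x^2 - 2*x*(x - 4) + 8)/(x^2 + 8)^2

Solve f'(x) = 0:
  f'(x) = -(x^2 - 8*x - 8)/(x^2 + 8)^2; the denominator is positive wherever f is defined, so f'(x) = 0 ⇔ -x^2 + 8*x + 8 = 0.
  x^2 - 8*x - 8 = 0 has no rational roots; quadratic formula: x = (8 ± √96)/2.
  ⇒ x = 4 - 2*sqrt(6) ≈ -0.8990, 4 + 2*sqrt(6) ≈ 8.8990

f''(x) = 2*(4*x^2*(x - 4) + (4 - 3*x)*(x^2 + 8))/(x^2 + 8)^3
Second-derivative test at each critical point:
  f''(-0.8990) = 0.1263 > 0 → local minimum
  f''(8.8990) = -0.0013 < 0 → local maximum

Critical points: x = 4 - 2*sqrt(6) ≈ -0.8990 (local minimum); x = 4 + 2*sqrt(6) ≈ 8.8990 (local maximum)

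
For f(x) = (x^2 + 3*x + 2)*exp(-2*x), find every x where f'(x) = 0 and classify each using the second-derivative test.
f'(x) = (-2*x^2 - 4*x - 1)*exp(-2*x)

Solve f'(x) = 0:
  f'(x) = (-2*x^2 - 4*x - 1)·exp(-2*x) and exp(-2*x) > 0 for every x, so f'(x) = 0 ⇔ -2*x^2 - 4*x - 1 = 0.
  2*x^2 + 4*x + 1 = 0 has no rational roots; quadratic formula: x = (-4 ± √8)/4.
  ⇒ x = -1 - sqrt(2)/2 ≈ -1.7071, -1 + sqrt(2)/2 ≈ -0.2929

f''(x) = 2*(2*x^2 + 2*x - 1)*exp(-2*x)
Second-derivative test at each critical point:
  f''(-1.7071) = 85.9645 > 0 → local minimum
  f''(-0.2929) = -5.0810 < 0 → local maximum

Critical points: x = -1 - sqrt(2)/2 ≈ -1.7071 (local minimum); x = -1 + sqrt(2)/2 ≈ -0.2929 (local maximum)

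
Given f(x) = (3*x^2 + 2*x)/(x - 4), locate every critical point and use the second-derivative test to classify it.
f'(x) = (3*x^2 - 24*x - 8)/(x^2 - 8*x + 16)

Solve f'(x) = 0:
  f'(x) = (3*x^2 - 24*x - 8)/(x - 4)^2; the denominator is positive wherever f is defined, so f'(x) = 0 ⇔ 3*x^2 - 24*x - 8 = 0.
  3*x^2 - 24*x - 8 = 0 has no rational roots; quadratic formula: x = (24 ± √672)/6.
  ⇒ x = 4 - 2*sqrt(42)/3 ≈ -0.3205, 4 + 2*sqrt(42)/3 ≈ 8.3205

f''(x) = 112/(x^3 - 12*x^2 + 48*x - 64)
Second-derivative test at each critical point:
  f''(-0.3205) = -1.3887 < 0 → local maximum
  f''(8.3205) = 1.3887 > 0 → local minimum

Critical points: x = 4 - 2*sqrt(42)/3 ≈ -0.3205 (local maximum); x = 4 + 2*sqrt(42)/3 ≈ 8.3205 (local minimum)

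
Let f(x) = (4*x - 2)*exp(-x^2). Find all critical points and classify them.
f'(x) = 4*(-x*(2*x - 1) + 1)*exp(-x^2)

Solve f'(x) = 0:
  f'(x) = (-8*x^2 + 4*x + 4)·exp(-x^2) and exp(-x^2) > 0 for every x, so f'(x) = 0 ⇔ -8*x^2 + 4*x + 4 = 0.
  Factor: -8*x^2 + 4*x + 4 = -4*(x - 1)*(2*x + 1) = 0.
  ⇒ x = -1/2, 1

f''(x) = 4*(2*x^2*(2*x - 1) - 6*x + 1)*exp(-x^2)
Second-derivative test at each critical point:
  f''(-1/2) = 9.3456 > 0 → local minimum
  f''(1) = -4.4146 < 0 → local maximum

Critical points: x = -1/2 (local minimum); x = 1 (local maximum)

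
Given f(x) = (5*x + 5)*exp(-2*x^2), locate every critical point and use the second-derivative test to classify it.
f'(x) = 5*(-4*x*(x + 1) + 1)*exp(-2*x^2)

Solve f'(x) = 0:
  f'(x) = (-20*x^2 - 20*x + 5)·exp(-2*x^2) and exp(-2*x^2) > 0 for every x, so f'(x) = 0 ⇔ -20*x^2 - 20*x + 5 = 0.
  Factor: -20*x^2 - 20*x + 5 = -5*(4*x^2 + 4*x - 1); 4*x^2 + 4*x - 1 = 0 has no rational roots; quadratic formula: x = (-4 ± √32)/8.
  ⇒ x = -sqrt(2)/2 - 1/2 ≈ -1.2071, -1/2 + sqrt(2)/2 ≈ 0.2071

f''(x) = 20*(4*x^2*(x + 1) - 3*x - 1)*exp(-2*x^2)
Second-derivative test at each critical point:
  f''(-1.2071) = 1.5343 > 0 → local minimum
  f''(0.2071) = -25.9590 < 0 → local maximum

Critical points: x = -sqrt(2)/2 - 1/2 ≈ -1.2071 (local minimum); x = -1/2 + sqrt(2)/2 ≈ 0.2071 (local maximum)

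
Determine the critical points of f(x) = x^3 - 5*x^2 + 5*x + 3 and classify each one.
f'(x) = 3*x^2 - 10*x + 5

Solve f'(x) = 0:
  3*x^2 - 10*x + 5 = 0 has no rational roots; quadratic formula: x = (10 ± √40)/6.
  ⇒ x = 5/3 - sqrt(10)/3 ≈ 0.6126, sqrt(10)/3 + 5/3 ≈ 2.7208

f''(x) = 6*x - 10
Second-derivative test at each critical point:
  f''(0.6126) = -6.3246 < 0 → local maximum
  f''(2.7208) = 6.3246 > 0 → local minimum

Critical points: x = 5/3 - sqrt(10)/3 ≈ 0.6126 (local maximum); x = sqrt(10)/3 + 5/3 ≈ 2.7208 (local minimum)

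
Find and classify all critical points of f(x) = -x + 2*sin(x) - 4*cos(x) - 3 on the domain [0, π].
f'(x) = 4*sin(x) + 2*cos(x) - 1

Solve f'(x) = 0 on [0, π]:
  f'(x) = 0 ⇔ 4*sin(x) + 2*cos(x) = 1. Write the left side as R·cos(x + φ) with R = √(2² + (-4)²) = 2*sqrt(5), cos φ = sqrt(5)/5, sin φ = -2*sqrt(5)/5; then cos(x + φ) = sqrt(5)/10. Solve for x and keep the solutions lying in [0, π].
  ⇒ x = atan((2 + sqrt(19))/(1 - 2*sqrt(19))) + pi ≈ 2.4524

f''(x) = -2*sin(x) + 4*cos(x)
Second-derivative test at each critical point:
  f''(2.4524) = -4.3589 < 0 → local maximum

Critical points: x = atan((2 + sqrt(19))/(1 - 2*sqrt(19))) + pi ≈ 2.4524 (local maximum)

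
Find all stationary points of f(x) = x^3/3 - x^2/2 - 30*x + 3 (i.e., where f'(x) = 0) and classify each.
f'(x) = x^2 - x - 30

Solve f'(x) = 0:
  Factor: x^2 - x - 30 = (x - 6)*(x + 5) = 0.
  ⇒ x = -5, 6

f''(x) = 2*x - 1
Second-derivative test at each critical point:
  f''(-5) = -11 < 0 → local maximum
  f''(6) = 11 > 0 → local minimum

Critical points: x = -5 (local maximum); x = 6 (local minimum)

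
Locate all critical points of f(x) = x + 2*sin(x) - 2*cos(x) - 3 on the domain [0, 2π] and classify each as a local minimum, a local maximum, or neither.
f'(x) = 2*sqrt(2)*sin(x + pi/4) + 1

Solve f'(x) = 0 on [0, 2π]:
  f'(x) = 0 ⇔ 2*sin(x) + 2*cos(x) = -1. Write the left side as R·cos(x + φ) with R = √(2² + (-2)²) = 2*sqrt(2), cos φ = sqrt(2)/2, sin φ = -sqrt(2)/2; then cos(x + φ) = -sqrt(2)/4. Solve for x and keep the solutions lying in [0, 2π].
  ⇒ x = atan((-1 + sqrt(7))/(-sqrt(7) - 1)) + pi ≈ 2.7176, atan((-sqrt(7) - 1)/(-1 + sqrt(7))) + 2*pi ≈ 5.1364

f''(x) = 2*sqrt(2)*cos(x + pi/4)
Second-derivative test at each critical point:
  f''(2.7176) = -2.6458 < 0 → local maximum
  f''(5.1364) = 2.6458 > 0 → local minimum

Critical points: x = atan((-1 + sqrt(7))/(-sqrt(7) - 1)) + pi ≈ 2.7176 (local maximum); x = atan((-sqrt(7) - 1)/(-1 + sqrt(7))) + 2*pi ≈ 5.1364 (local minimum)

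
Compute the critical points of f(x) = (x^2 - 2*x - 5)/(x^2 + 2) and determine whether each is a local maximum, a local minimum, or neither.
f'(x) = 2*(x^2 + 7*x - 2)/(x^4 + 4*x^2 + 4)

Solve f'(x) = 0:
  f'(x) = 2*(x^2 + 7*x - 2)/(x^2 + 2)^2; the denominator is positive wherever f is defined, so f'(x) = 0 ⇔ 2*x^2 + 14*x - 4 = 0.
  Factor: 2*x^2 + 14*x - 4 = 2*(x^2 + 7*x - 2); x^2 + 7*x - 2 = 0 has no rational roots; quadratic formula: x = (-7 ± √57)/2.
  ⇒ x = -sqrt(57)/2 - 7/2 ≈ -7.2749, -7/2 + sqrt(57)/2 ≈ 0.2749

f''(x) = 2*(-2*x^3 - 21*x^2 + 12*x + 14)/(x^6 + 6*x^4 + 12*x^2 + 8)
Second-derivative test at each critical point:
  f''(-7.2749) = -0.0050 < 0 → local maximum
  f''(0.2749) = 3.5050 > 0 → local minimum

Critical points: x = -sqrt(57)/2 - 7/2 ≈ -7.2749 (local maximum); x = -7/2 + sqrt(57)/2 ≈ 0.2749 (local minimum)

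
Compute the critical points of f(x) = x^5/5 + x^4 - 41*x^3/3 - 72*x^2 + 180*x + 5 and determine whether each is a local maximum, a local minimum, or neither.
f'(x) = x^4 + 4*x^3 - 41*x^2 - 144*x + 180

Solve f'(x) = 0:
  Factor: x^4 + 4*x^3 - 41*x^2 - 144*x + 180 = (x - 6)*(x - 1)*(x + 5)*(x + 6) = 0.
  ⇒ x = -6, -5, 1, 6

f''(x) = 4*x^3 + 12*x^2 - 82*x - 144
Second-derivative test at each critical point:
  f''(-6) = -84 < 0 → local maximum
  f''(-5) = 66 > 0 → local minimum
  f''(1) = -210 < 0 → local maximum
  f''(6) = 660 > 0 → local minimum

Critical points: x = -6 (local maximum); x = -5 (local minimum); x = 1 (local maximum); x = 6 (local minimum)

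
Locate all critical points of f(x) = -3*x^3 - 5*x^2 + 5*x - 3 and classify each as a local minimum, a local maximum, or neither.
f'(x) = -9*x^2 - 10*x + 5

Solve f'(x) = 0:
  9*x^2 + 10*x - 5 = 0 has no rational roots; quadratic formula: x = (-10 ± √280)/18.
  ⇒ x = -sqrt(70)/9 - 5/9 ≈ -1.4852, -5/9 + sqrt(70)/9 ≈ 0.3741

f''(x) = -18*x - 10
Second-derivative test at each critical point:
  f''(-1.4852) = 16.7332 > 0 → local minimum
  f''(0.3741) = -16.7332 < 0 → local maximum

Critical points: x = -sqrt(70)/9 - 5/9 ≈ -1.4852 (local minimum); x = -5/9 + sqrt(70)/9 ≈ 0.3741 (local maximum)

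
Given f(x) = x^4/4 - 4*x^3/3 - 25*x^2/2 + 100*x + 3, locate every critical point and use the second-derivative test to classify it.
f'(x) = x^3 - 4*x^2 - 25*x + 100

Solve f'(x) = 0:
  Factor: x^3 - 4*x^2 - 25*x + 100 = (x - 5)*(x - 4)*(x + 5) = 0.
  ⇒ x = -5, 4, 5

f''(x) = 3*x^2 - 8*x - 25
Second-derivative test at each critical point:
  f''(-5) = 90 > 0 → local minimum
  f''(4) = -9 < 0 → local maximum
  f''(5) = 10 > 0 → local minimum

Critical points: x = -5 (local minimum); x = 4 (local maximum); x = 5 (local minimum)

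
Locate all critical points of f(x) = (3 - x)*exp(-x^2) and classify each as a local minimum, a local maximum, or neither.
f'(x) = (2*x*(x - 3) - 1)*exp(-x^2)

Solve f'(x) = 0:
  f'(x) = (2*x^2 - 6*x - 1)·exp(-x^2) and exp(-x^2) > 0 for every x, so f'(x) = 0 ⇔ 2*x^2 - 6*x - 1 = 0.
  2*x^2 - 6*x - 1 = 0 has no rational roots; quadratic formula: x = (6 ± √44)/4.
  ⇒ x = 3/2 - sqrt(11)/2 ≈ -0.1583, 3/2 + sqrt(11)/2 ≈ 3.1583

f''(x) = 2*(2*x^2*(3 - x) + 3*x - 3)*exp(-x^2)
Second-derivative test at each critical point:
  f''(-0.1583) = -6.4691 < 0 → local maximum
  f''(3.1583) = 3.088e-04 > 0 → local minimum

Critical points: x = 3/2 - sqrt(11)/2 ≈ -0.1583 (local maximum); x = 3/2 + sqrt(11)/2 ≈ 3.1583 (local minimum)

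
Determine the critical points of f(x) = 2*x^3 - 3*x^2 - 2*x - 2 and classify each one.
f'(x) = 6*x^2 - 6*x - 2

Solve f'(x) = 0:
  Factor: 6*x^2 - 6*x - 2 = 2*(3*x^2 - 3*x - 1); 3*x^2 - 3*x - 1 = 0 has no rational roots; quadratic formula: x = (3 ± √21)/6.
  ⇒ x = 1/2 - sqrt(21)/6 ≈ -0.2638, 1/2 + sqrt(21)/6 ≈ 1.2638

f''(x) = 12*x - 6
Second-derivative test at each critical point:
  f''(-0.2638) = -9.1652 < 0 → local maximum
  f''(1.2638) = 9.1652 > 0 → local minimum

Critical points: x = 1/2 - sqrt(21)/6 ≈ -0.2638 (local maximum); x = 1/2 + sqrt(21)/6 ≈ 1.2638 (local minimum)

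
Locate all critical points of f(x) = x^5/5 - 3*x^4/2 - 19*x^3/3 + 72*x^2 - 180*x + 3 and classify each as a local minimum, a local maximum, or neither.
f'(x) = x^4 - 6*x^3 - 19*x^2 + 144*x - 180

Solve f'(x) = 0:
  Factor: x^4 - 6*x^3 - 19*x^2 + 144*x - 180 = (x - 6)*(x - 3)*(x - 2)*(x + 5) = 0.
  ⇒ x = -5, 2, 3, 6

f''(x) = 4*x^3 - 18*x^2 - 38*x + 144
Second-derivative test at each critical point:
  f''(-5) = -616 < 0 → local maximum
  f''(2) = 28 > 0 → local minimum
  f''(3) = -24 < 0 → local maximum
  f''(6) = 132 > 0 → local minimum

Critical points: x = -5 (local maximum); x = 2 (local minimum); x = 3 (local maximum); x = 6 (local minimum)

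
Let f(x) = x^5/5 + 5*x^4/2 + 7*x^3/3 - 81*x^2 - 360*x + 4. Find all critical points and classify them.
f'(x) = x^4 + 10*x^3 + 7*x^2 - 162*x - 360

Solve f'(x) = 0:
  Factor: x^4 + 10*x^3 + 7*x^2 - 162*x - 360 = (x - 4)*(x + 3)*(x + 5)*(x + 6) = 0.
  ⇒ x = -6, -5, -3, 4

f''(x) = 4*x^3 + 30*x^2 + 14*x - 162
Second-derivative test at each critical point:
  f''(-6) = -30 < 0 → local maximum
  f''(-5) = 18 > 0 → local minimum
  f''(-3) = -42 < 0 → local maximum
  f''(4) = 630 > 0 → local minimum

Critical points: x = -6 (local maximum); x = -5 (local minimum); x = -3 (local maximum); x = 4 (local minimum)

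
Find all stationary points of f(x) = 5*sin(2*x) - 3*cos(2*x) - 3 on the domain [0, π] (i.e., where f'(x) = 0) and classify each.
f'(x) = 6*sin(2*x) + 10*cos(2*x)

Solve f'(x) = 0 on [0, π]:
  f'(x) = 0 ⇔ 5*cos(2*x) = -3*sin(2*x) ⇔ tan(2*x) = -5/3, i.e. 2*x = arctan(-5/3) + nπ; keep the solutions lying in [0, π].
  ⇒ x = -atan(5/3)/2 + pi/2 ≈ 1.0556, pi - atan(5/3)/2 ≈ 2.6264

f''(x) = -20*sin(2*x) + 12*cos(2*x)
Second-derivative test at each critical point:
  f''(1.0556) = -23.3238 < 0 → local maximum
  f''(2.6264) = 23.3238 > 0 → local minimum

Critical points: x = -atan(5/3)/2 + pi/2 ≈ 1.0556 (local maximum); x = pi - atan(5/3)/2 ≈ 2.6264 (local minimum)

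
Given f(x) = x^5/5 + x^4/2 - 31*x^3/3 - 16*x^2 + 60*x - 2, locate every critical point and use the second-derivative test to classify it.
f'(x) = x^4 + 2*x^3 - 31*x^2 - 32*x + 60

Solve f'(x) = 0:
  Factor: x^4 + 2*x^3 - 31*x^2 - 32*x + 60 = (x - 5)*(x - 1)*(x + 2)*(x + 6) = 0.
  ⇒ x = -6, -2, 1, 5

f''(x) = 4*x^3 + 6*x^2 - 62*x - 32
Second-derivative test at each critical point:
  f''(-6) = -308 < 0 → local maximum
  f''(-2) = 84 > 0 → local minimum
  f''(1) = -84 < 0 → local maximum
  f''(5) = 308 > 0 → local minimum

Critical points: x = -6 (local maximum); x = -2 (local minimum); x = 1 (local maximum); x = 5 (local minimum)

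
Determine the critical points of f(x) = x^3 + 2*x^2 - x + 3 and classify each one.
f'(x) = 3*x^2 + 4*x - 1

Solve f'(x) = 0:
  3*x^2 + 4*x - 1 = 0 has no rational roots; quadratic formula: x = (-4 ± √28)/6.
  ⇒ x = -sqrt(7)/3 - 2/3 ≈ -1.5486, -2/3 + sqrt(7)/3 ≈ 0.2153

f''(x) = 6*x + 4
Second-derivative test at each critical point:
  f''(-1.5486) = -5.2915 < 0 → local maximum
  f''(0.2153) = 5.2915 > 0 → local minimum

Critical points: x = -sqrt(7)/3 - 2/3 ≈ -1.5486 (local maximum); x = -2/3 + sqrt(7)/3 ≈ 0.2153 (local minimum)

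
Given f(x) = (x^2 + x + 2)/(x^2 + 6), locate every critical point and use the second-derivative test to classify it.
f'(x) = (-x^2 + 8*x + 6)/(x^4 + 12*x^2 + 36)

Solve f'(x) = 0:
  f'(x) = -(x^2 - 8*x - 6)/(x^2 + 6)^2; the denominator is positive wherever f is defined, so f'(x) = 0 ⇔ -x^2 + 8*x + 6 = 0.
  x^2 - 8*x - 6 = 0 has no rational roots; quadratic formula: x = (8 ± √88)/2.
  ⇒ x = 4 - sqrt(22) ≈ -0.6904, 4 + sqrt(22) ≈ 8.6904

f''(x) = 2*(x^3 - 12*x^2 - 18*x + 24)/(x^6 + 18*x^4 + 108*x^2 + 216)
Second-derivative test at each critical point:
  f''(-0.6904) = 0.2236 > 0 → local minimum
  f''(8.6904) = -0.0014 < 0 → local maximum

Critical points: x = 4 - sqrt(22) ≈ -0.6904 (local minimum); x = 4 + sqrt(22) ≈ 8.6904 (local maximum)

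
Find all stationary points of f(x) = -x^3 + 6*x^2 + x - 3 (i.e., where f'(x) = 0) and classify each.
f'(x) = -3*x^2 + 12*x + 1

Solve f'(x) = 0:
  3*x^2 - 12*x - 1 = 0 has no rational roots; quadratic formula: x = (12 ± √156)/6.
  ⇒ x = 2 - sqrt(39)/3 ≈ -0.0817, 2 + sqrt(39)/3 ≈ 4.0817

f''(x) = 12 - 6*x
Second-derivative test at each critical point:
  f''(-0.0817) = 12.4900 > 0 → local minimum
  f''(4.0817) = -12.4900 < 0 → local maximum

Critical points: x = 2 - sqrt(39)/3 ≈ -0.0817 (local minimum); x = 2 + sqrt(39)/3 ≈ 4.0817 (local maximum)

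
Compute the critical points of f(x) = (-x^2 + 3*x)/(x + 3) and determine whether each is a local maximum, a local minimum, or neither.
f'(x) = (-x^2 - 6*x + 9)/(x^2 + 6*x + 9)

Solve f'(x) = 0:
  f'(x) = -(x^2 + 6*x - 9)/(x + 3)^2; the denominator is positive wherever f is defined, so f'(x) = 0 ⇔ -x^2 - 6*x + 9 = 0.
  x^2 + 6*x - 9 = 0 has no rational roots; quadratic formula: x = (-6 ± √72)/2.
  ⇒ x = -3*sqrt(2) - 3 ≈ -7.2426, -3 + 3*sqrt(2) ≈ 1.2426

f''(x) = -36/(x^3 + 9*x^2 + 27*x + 27)
Second-derivative test at each critical point:
  f''(-7.2426) = 0.4714 > 0 → local minimum
  f''(1.2426) = -0.4714 < 0 → local maximum

Critical points: x = -3*sqrt(2) - 3 ≈ -7.2426 (local minimum); x = -3 + 3*sqrt(2) ≈ 1.2426 (local maximum)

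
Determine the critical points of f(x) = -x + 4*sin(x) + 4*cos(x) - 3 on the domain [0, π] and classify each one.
f'(x) = 4*sqrt(2)*cos(x + pi/4) - 1

Solve f'(x) = 0 on [0, π]:
  f'(x) = 0 ⇔ -4*sin(x) + 4*cos(x) = 1. Write the left side as R·cos(x + φ) with R = √(4² + 4²) = 4*sqrt(2), cos φ = sqrt(2)/2, sin φ = sqrt(2)/2; then cos(x + φ) = sqrt(2)/8. Solve for x and keep the solutions lying in [0, π].
  ⇒ x = atan((-1 + sqrt(31))/(1 + sqrt(31))) ≈ 0.6077

f''(x) = -4*sqrt(2)*sin(x + pi/4)
Second-derivative test at each critical point:
  f''(0.6077) = -5.5678 < 0 → local maximum

Critical points: x = atan((-1 + sqrt(31))/(1 + sqrt(31))) ≈ 0.6077 (local maximum)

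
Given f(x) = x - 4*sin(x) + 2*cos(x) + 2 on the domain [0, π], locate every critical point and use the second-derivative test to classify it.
f'(x) = -2*sin(x) - 4*cos(x) + 1

Solve f'(x) = 0 on [0, π]:
  f'(x) = 0 ⇔ -2*sin(x) - 4*cos(x) = -1. Write the left side as R·cos(x + φ) with R = √((-4)² + 2²) = 2*sqrt(5), cos φ = -2*sqrt(5)/5, sin φ = sqrt(5)/5; then cos(x + φ) = -sqrt(5)/10. Solve for x and keep the solutions lying in [0, π].
  ⇒ x = atan((1 + 2*sqrt(19))/(2 - sqrt(19))) + pi ≈ 1.8089

f''(x) = 4*sin(x) - 2*cos(x)
Second-derivative test at each critical point:
  f''(1.8089) = 4.3589 > 0 → local minimum

Critical points: x = atan((1 + 2*sqrt(19))/(2 - sqrt(19))) + pi ≈ 1.8089 (local minimum)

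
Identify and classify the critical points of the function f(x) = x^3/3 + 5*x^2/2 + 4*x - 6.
f'(x) = x^2 + 5*x + 4

Solve f'(x) = 0:
  Factor: x^2 + 5*x + 4 = (x + 1)*(x + 4) = 0.
  ⇒ x = -4, -1

f''(x) = 2*x + 5
Second-derivative test at each critical point:
  f''(-4) = -3 < 0 → local maximum
  f''(-1) = 3 > 0 → local minimum

Critical points: x = -4 (local maximum); x = -1 (local minimum)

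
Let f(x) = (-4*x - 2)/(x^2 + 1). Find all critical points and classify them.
f'(x) = 4*(x^2 + x - 1)/(x^4 + 2*x^2 + 1)

Solve f'(x) = 0:
  f'(x) = 4*(x^2 + x - 1)/(x^2 + 1)^2; the denominator is positive wherever f is defined, so f'(x) = 0 ⇔ 4*x^2 + 4*x - 4 = 0.
  Factor: 4*x^2 + 4*x - 4 = 4*(x^2 + x - 1); x^2 + x - 1 = 0 has no rational roots; quadratic formula: x = (-1 ± √5)/2.
  ⇒ x = -sqrt(5)/2 - 1/2 ≈ -1.6180, -1/2 + sqrt(5)/2 ≈ 0.6180

f''(x) = 4*(-4*x^2*(2*x + 1) + (6*x + 1)*(x^2 + 1))/(x^2 + 1)^3
Second-derivative test at each critical point:
  f''(-1.6180) = -0.6833 < 0 → local maximum
  f''(0.6180) = 4.6833 > 0 → local minimum

Critical points: x = -sqrt(5)/2 - 1/2 ≈ -1.6180 (local maximum); x = -1/2 + sqrt(5)/2 ≈ 0.6180 (local minimum)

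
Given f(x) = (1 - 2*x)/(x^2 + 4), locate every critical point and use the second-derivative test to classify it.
f'(x) = 2*(x^2 - x - 4)/(x^4 + 8*x^2 + 16)

Solve f'(x) = 0:
  f'(x) = 2*(x^2 - x - 4)/(x^2 + 4)^2; the denominator is positive wherever f is defined, so f'(x) = 0 ⇔ 2*x^2 - 2*x - 8 = 0.
  Factor: 2*x^2 - 2*x - 8 = 2*(x^2 - x - 4); x^2 - x - 4 = 0 has no rational roots; quadratic formula: x = (1 ± √17)/2.
  ⇒ x = 1/2 - sqrt(17)/2 ≈ -1.5616, 1/2 + sqrt(17)/2 ≈ 2.5616

f''(x) = 2*(4*x^2*(1 - 2*x) + (6*x - 1)*(x^2 + 4))/(x^2 + 4)^3
Second-derivative test at each critical point:
  f''(-1.5616) = -0.1989 < 0 → local maximum
  f''(2.5616) = 0.0739 > 0 → local minimum

Critical points: x = 1/2 - sqrt(17)/2 ≈ -1.5616 (local maximum); x = 1/2 + sqrt(17)/2 ≈ 2.5616 (local minimum)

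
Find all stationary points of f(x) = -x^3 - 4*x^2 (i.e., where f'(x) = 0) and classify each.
f'(x) = x*(-3*x - 8)

Solve f'(x) = 0:
  Factor: -3*x^2 - 8*x = -x*(3*x + 8) = 0.
  ⇒ x = -8/3, 0

f''(x) = -6*x - 8
Second-derivative test at each critical point:
  f''(-8/3) = 8 > 0 → local minimum
  f''(0) = -8 < 0 → local maximum

Critical points: x = -8/3 (local minimum); x = 0 (local maximum)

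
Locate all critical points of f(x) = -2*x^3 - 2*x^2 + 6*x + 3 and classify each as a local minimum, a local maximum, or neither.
f'(x) = -6*x^2 - 4*x + 6

Solve f'(x) = 0:
  Factor: -6*x^2 - 4*x + 6 = -2*(3*x^2 + 2*x - 3); 3*x^2 + 2*x - 3 = 0 has no rational roots; quadratic formula: x = (-2 ± √40)/6.
  ⇒ x = -sqrt(10)/3 - 1/3 ≈ -1.3874, -1/3 + sqrt(10)/3 ≈ 0.7208

f''(x) = -12*x - 4
Second-derivative test at each critical point:
  f''(-1.3874) = 12.6491 > 0 → local minimum
  f''(0.7208) = -12.6491 < 0 → local maximum

Critical points: x = -sqrt(10)/3 - 1/3 ≈ -1.3874 (local minimum); x = -1/3 + sqrt(10)/3 ≈ 0.7208 (local maximum)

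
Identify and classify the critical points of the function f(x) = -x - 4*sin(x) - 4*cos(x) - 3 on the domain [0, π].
f'(x) = -4*sqrt(2)*cos(x + pi/4) - 1

Solve f'(x) = 0 on [0, π]:
  f'(x) = 0 ⇔ 4*sin(x) - 4*cos(x) = 1. Write the left side as R·cos(x + φ) with R = √((-4)² + (-4)²) = 4*sqrt(2), cos φ = -sqrt(2)/2, sin φ = -sqrt(2)/2; then cos(x + φ) = sqrt(2)/8. Solve for x and keep the solutions lying in [0, π].
  ⇒ x = atan((1 + sqrt(31))/(-1 + sqrt(31))) ≈ 0.9631

f''(x) = 4*sqrt(2)*sin(x + pi/4)
Second-derivative test at each critical point:
  f''(0.9631) = 5.5678 > 0 → local minimum

Critical points: x = atan((1 + sqrt(31))/(-1 + sqrt(31))) ≈ 0.9631 (local minimum)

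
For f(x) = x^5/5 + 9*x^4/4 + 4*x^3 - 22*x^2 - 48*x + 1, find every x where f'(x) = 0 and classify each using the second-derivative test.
f'(x) = x^4 + 9*x^3 + 12*x^2 - 44*x - 48

Solve f'(x) = 0:
  Factor: x^4 + 9*x^3 + 12*x^2 - 44*x - 48 = (x - 2)*(x + 1)*(x + 4)*(x + 6) = 0.
  ⇒ x = -6, -4, -1, 2

f''(x) = 4*x^3 + 27*x^2 + 24*x - 44
Second-derivative test at each critical point:
  f''(-6) = -80 < 0 → local maximum
  f''(-4) = 36 > 0 → local minimum
  f''(-1) = -45 < 0 → local maximum
  f''(2) = 144 > 0 → local minimum

Critical points: x = -6 (local maximum); x = -4 (local minimum); x = -1 (local maximum); x = 2 (local minimum)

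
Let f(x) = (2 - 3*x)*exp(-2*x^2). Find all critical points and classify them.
f'(x) = (4*x*(3*x - 2) - 3)*exp(-2*x^2)

Solve f'(x) = 0:
  f'(x) = (12*x^2 - 8*x - 3)·exp(-2*x^2) and exp(-2*x^2) > 0 for every x, so f'(x) = 0 ⇔ 12*x^2 - 8*x - 3 = 0.
  12*x^2 - 8*x - 3 = 0 has no rational roots; quadratic formula: x = (8 ± √208)/24.
  ⇒ x = 1/3 - sqrt(13)/6 ≈ -0.2676, 1/3 + sqrt(13)/6 ≈ 0.9343

f''(x) = 4*(4*x^2*(2 - 3*x) + 9*x - 2)*exp(-2*x^2)
Second-derivative test at each critical point:
  f''(-0.2676) = -12.4979 < 0 → local maximum
  f''(0.9343) = 2.5171 > 0 → local minimum

Critical points: x = 1/3 - sqrt(13)/6 ≈ -0.2676 (local maximum); x = 1/3 + sqrt(13)/6 ≈ 0.9343 (local minimum)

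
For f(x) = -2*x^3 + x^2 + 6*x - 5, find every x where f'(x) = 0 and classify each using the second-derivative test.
f'(x) = -6*x^2 + 2*x + 6

Solve f'(x) = 0:
  Factor: -6*x^2 + 2*x + 6 = -2*(3*x^2 - x - 3); 3*x^2 - x - 3 = 0 has no rational roots; quadratic formula: x = (1 ± √37)/6.
  ⇒ x = 1/6 - sqrt(37)/6 ≈ -0.8471, 1/6 + sqrt(37)/6 ≈ 1.1805

f''(x) = 2 - 12*x
Second-derivative test at each critical point:
  f''(-0.8471) = 12.1655 > 0 → local minimum
  f''(1.1805) = -12.1655 < 0 → local maximum

Critical points: x = 1/6 - sqrt(37)/6 ≈ -0.8471 (local minimum); x = 1/6 + sqrt(37)/6 ≈ 1.1805 (local maximum)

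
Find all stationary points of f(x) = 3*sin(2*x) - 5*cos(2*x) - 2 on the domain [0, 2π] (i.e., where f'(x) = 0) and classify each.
f'(x) = 10*sin(2*x) + 6*cos(2*x)

Solve f'(x) = 0 on [0, 2π]:
  f'(x) = 0 ⇔ 3*cos(2*x) = -5*sin(2*x) ⇔ tan(2*x) = -3/5, i.e. 2*x = arctan(-3/5) + nπ; keep the solutions lying in [0, 2π].
  ⇒ x = -atan(3/5)/2 + pi/2 ≈ 1.3006, pi - atan(3/5)/2 ≈ 2.8714, -atan(3/5)/2 + 3*pi/2 ≈ 4.4422, -atan(3/5)/2 + 2*pi ≈ 6.0130

f''(x) = -12*sin(2*x) + 20*cos(2*x)
Second-derivative test at each critical point:
  f''(1.3006) = -23.3238 < 0 → local maximum
  f''(2.8714) = 23.3238 > 0 → local minimum
  f''(4.4422) = -23.3238 < 0 → local maximum
  f''(6.0130) = 23.3238 > 0 → local minimum

Critical points: x = -atan(3/5)/2 + pi/2 ≈ 1.3006 (local maximum); x = pi - atan(3/5)/2 ≈ 2.8714 (local minimum); x = -atan(3/5)/2 + 3*pi/2 ≈ 4.4422 (local maximum); x = -atan(3/5)/2 + 2*pi ≈ 6.0130 (local minimum)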